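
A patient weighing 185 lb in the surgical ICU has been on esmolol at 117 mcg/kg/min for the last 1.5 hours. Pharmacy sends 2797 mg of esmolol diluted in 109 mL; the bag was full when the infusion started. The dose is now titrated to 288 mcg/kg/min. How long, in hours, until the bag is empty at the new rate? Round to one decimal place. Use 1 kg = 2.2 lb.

1.3 hours

Initial rate:
Weight = 185 lb ÷ 2.2 lb/kg = 84.09091 kg
Dose = 117 mcg/kg/min × 84.09091 kg = 9838.636 mcg/min
9838.636 mcg/min × 60 min/hr = 590318.2 mcg/hr
Concentration = 2797 mg ÷ 109 mL = 25.66055 mg/mL = 25660.55 mcg/mL
Rate = 590318.2 mcg/hr ÷ 25660.55 mcg/mL = 23.00489 mL/hr
Volume infused so far = 23.00489 mL/hr × 1.5 hr = 34.50734 mL
Volume remaining = 109 − 34.50734 = 74.49266 mL
New rate:
Dose = 288 mcg/kg/min × 84.09091 kg = 24218.18 mcg/min
24218.18 mcg/min × 60 min/hr = 1453091 mcg/hr
Rate = 1453091 mcg/hr ÷ 25660.55 mcg/mL = 56.62743 mL/hr
Time remaining = 74.49266 mL ÷ 56.62743 mL/hr = 1.315487 hr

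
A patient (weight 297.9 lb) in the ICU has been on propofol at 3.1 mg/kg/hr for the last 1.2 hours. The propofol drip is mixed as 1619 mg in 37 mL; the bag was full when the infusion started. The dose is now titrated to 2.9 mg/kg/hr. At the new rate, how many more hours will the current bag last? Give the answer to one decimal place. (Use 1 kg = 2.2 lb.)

2.8 hours

Initial rate:
Weight = 297.9 lb ÷ 2.2 lb/kg = 135.4091 kg
Dose = 3.1 mg/kg/hr × 135.4091 kg = 419.7682 mg/hr
Concentration = 1619 mg ÷ 37 mL = 43.75676 mg/mL
Rate = 419.7682 mg/hr ÷ 43.75676 mg/mL = 9.59322 mL/hr
Volume infused so far = 9.59322 mL/hr × 1.2 hr = 11.51186 mL
Volume remaining = 37 − 11.51186 = 25.48814 mL
New rate:
Dose = 2.9 mg/kg/hr × 135.4091 kg = 392.6864 mg/hr
Rate = 392.6864 mg/hr ÷ 43.75676 mg/mL = 8.974302 mL/hr
Time remaining = 25.48814 mL ÷ 8.974302 mL/hr = 2.840125 hr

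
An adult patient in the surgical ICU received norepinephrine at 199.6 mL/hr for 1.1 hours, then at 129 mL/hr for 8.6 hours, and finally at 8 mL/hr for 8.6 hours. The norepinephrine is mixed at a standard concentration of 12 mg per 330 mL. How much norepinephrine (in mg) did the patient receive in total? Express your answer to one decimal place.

50.8 mg

Concentration = 12 mg ÷ 330 mL = 0.03636364 mg/mL
Stage 1: 199.6 mL/hr × 1.1 hr = 219.56 mL → 219.56 mL × 0.03636364 mg/mL = 7.984 mg
Stage 2: 129 mL/hr × 8.6 hr = 1109.4 mL → 1109.4 mL × 0.03636364 mg/mL = 40.34182 mg
Stage 3: 8 mL/hr × 8.6 hr = 68.8 mL → 68.8 mL × 0.03636364 mg/mL = 2.501818 mg
Total = 7.984 + 40.34182 + 2.501818 = 50.82764 mg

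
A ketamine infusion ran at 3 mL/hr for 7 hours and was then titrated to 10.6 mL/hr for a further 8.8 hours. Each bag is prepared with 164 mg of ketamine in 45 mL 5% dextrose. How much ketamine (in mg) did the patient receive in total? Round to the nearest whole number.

416 mg

Concentration = 164 mg ÷ 45 mL = 3.644444 mg/mL
Stage 1: 3 mL/hr × 7 hr = 21 mL → 21 mL × 3.644444 mg/mL = 76.53333 mg
Stage 2: 10.6 mL/hr × 8.8 hr = 93.28 mL → 93.28 mL × 3.644444 mg/mL = 339.9538 mg
Total = 76.53333 + 339.9538 = 416.4871 mg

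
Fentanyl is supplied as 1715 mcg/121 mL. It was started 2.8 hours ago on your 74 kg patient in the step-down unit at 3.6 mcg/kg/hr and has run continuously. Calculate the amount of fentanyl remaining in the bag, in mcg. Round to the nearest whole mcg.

Dose = 3.6 mcg/kg/hr × 74 kg = 266.4 mcg/hr
Concentration = 1715 mcg ÷ 121 mL = 14.17355 mcg/mL
Rate = 266.4 mcg/hr ÷ 14.17355 mcg/mL = 18.79557 mL/hr
Volume infused = 18.79557 mL/hr × 2.8 hr = 52.62759 mL
Volume remaining = 121 − 52.62759 = 68.37241 mL
Drug remaining = 68.37241 mL × 14.17355 mcg/mL = 969.08 mcg

969 mcg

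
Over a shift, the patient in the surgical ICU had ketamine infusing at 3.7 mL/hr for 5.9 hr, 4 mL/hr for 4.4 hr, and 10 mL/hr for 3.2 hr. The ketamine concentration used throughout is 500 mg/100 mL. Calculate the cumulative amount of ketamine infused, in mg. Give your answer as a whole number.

Concentration = 500 mg ÷ 100 mL = 5 mg/mL
Stage 1: 3.7 mL/hr × 5.9 hr = 21.83 mL → 21.83 mL × 5 mg/mL = 109.15 mg
Stage 2: 4 mL/hr × 4.4 hr = 17.6 mL → 17.6 mL × 5 mg/mL = 88 mg
Stage 3: 10 mL/hr × 3.2 hr = 32 mL → 32 mL × 5 mg/mL = 160 mg
Total = 109.15 + 88 + 160 = 357.15 mg

357 mg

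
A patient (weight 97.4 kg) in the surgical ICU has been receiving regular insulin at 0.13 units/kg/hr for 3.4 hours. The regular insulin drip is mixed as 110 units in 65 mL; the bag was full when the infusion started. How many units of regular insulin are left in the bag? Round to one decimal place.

Dose = 0.13 units/kg/hr × 97.4 kg = 12.662 units/hr
Concentration = 110 units ÷ 65 mL = 1.692308 units/mL
Rate = 12.662 units/hr ÷ 1.692308 units/mL = 7.482091 mL/hr
Volume infused = 7.482091 mL/hr × 3.4 hr = 25.43911 mL
Volume remaining = 65 − 25.43911 = 39.56089 mL
Drug remaining = 39.56089 mL × 1.692308 units/mL = 66.9492 units

66.9 units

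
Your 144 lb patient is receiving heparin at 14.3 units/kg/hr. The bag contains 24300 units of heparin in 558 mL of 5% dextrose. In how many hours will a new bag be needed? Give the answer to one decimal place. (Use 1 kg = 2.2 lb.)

Weight = 144 lb ÷ 2.2 lb/kg = 65.45455 kg
Dose = 14.3 units/kg/hr × 65.45455 kg = 936 units/hr
Concentration = 24300 units ÷ 558 mL = 43.54839 units/mL
Rate = 936 units/hr ÷ 43.54839 units/mL = 21.49333 mL/hr
Duration = 558 mL ÷ 21.49333 mL/hr = 25.96154 hr

26.0 hours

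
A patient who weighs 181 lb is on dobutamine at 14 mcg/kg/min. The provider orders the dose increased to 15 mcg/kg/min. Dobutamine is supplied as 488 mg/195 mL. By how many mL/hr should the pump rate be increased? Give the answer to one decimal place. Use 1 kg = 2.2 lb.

At the current dose:
Weight = 181 lb ÷ 2.2 lb/kg = 82.27273 kg
Dose = 14 mcg/kg/min × 82.27273 kg = 1151.818 mcg/min
1151.818 mcg/min × 60 min/hr = 69109.09 mcg/hr
Concentration = 488 mg ÷ 195 mL = 2.502564 mg/mL = 2502.564 mcg/mL
Rate = 69109.09 mcg/hr ÷ 2502.564 mcg/mL = 27.61531 mL/hr
At the new dose:
Dose = 15 mcg/kg/min × 82.27273 kg = 1234.091 mcg/min
1234.091 mcg/min × 60 min/hr = 74045.45 mcg/hr
Rate = 74045.45 mcg/hr ÷ 2502.564 mcg/mL = 29.58784 mL/hr
Change = 29.58784 − 27.61531 = 1.972522 mL/hr → 1.972522 mL/hr increase

2.0 mL/hr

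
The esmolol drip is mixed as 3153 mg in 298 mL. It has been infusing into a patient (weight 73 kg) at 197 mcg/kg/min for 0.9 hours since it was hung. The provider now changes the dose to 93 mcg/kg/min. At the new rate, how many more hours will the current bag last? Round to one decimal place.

5.8 hours

Initial rate:
Dose = 197 mcg/kg/min × 73 kg = 14381 mcg/min
14381 mcg/min × 60 min/hr = 862860 mcg/hr
Concentration = 3153 mg ÷ 298 mL = 10.58054 mg/mL = 10580.54 mcg/mL
Rate = 862860 mcg/hr ÷ 10580.54 mcg/mL = 81.55163 mL/hr
Volume infused so far = 81.55163 mL/hr × 0.9 hr = 73.39646 mL
Volume remaining = 298 − 73.39646 = 224.6035 mL
New rate:
Dose = 93 mcg/kg/min × 73 kg = 6789 mcg/min
6789 mcg/min × 60 min/hr = 407340 mcg/hr
Rate = 407340 mcg/hr ÷ 10580.54 mcg/mL = 38.49899 mL/hr
Time remaining = 224.6035 mL ÷ 38.49899 mL/hr = 5.834011 hr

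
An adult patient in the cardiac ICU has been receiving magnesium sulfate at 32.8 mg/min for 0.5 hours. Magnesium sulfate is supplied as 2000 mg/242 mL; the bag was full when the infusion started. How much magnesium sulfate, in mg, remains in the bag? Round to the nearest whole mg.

1016 mg

32.8 mg/min × 60 min/hr = 1968 mg/hr
Concentration = 2000 mg ÷ 242 mL = 8.264463 mg/mL
Rate = 1968 mg/hr ÷ 8.264463 mg/mL = 238.128 mL/hr
Volume infused = 238.128 mL/hr × 0.5 hr = 119.064 mL
Volume remaining = 242 − 119.064 = 122.936 mL
Drug remaining = 122.936 mL × 8.264463 mg/mL = 1016 mg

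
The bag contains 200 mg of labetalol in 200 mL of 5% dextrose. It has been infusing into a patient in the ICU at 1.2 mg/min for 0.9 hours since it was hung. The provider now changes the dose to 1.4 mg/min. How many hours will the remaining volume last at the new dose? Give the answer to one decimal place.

Initial rate:
1.2 mg/min × 60 min/hr = 72 mg/hr
Concentration = 200 mg ÷ 200 mL = 1 mg/mL
Rate = 72 mg/hr ÷ 1 mg/mL = 72 mL/hr
Volume infused so far = 72 mL/hr × 0.9 hr = 64.8 mL
Volume remaining = 200 − 64.8 = 135.2 mL
New rate:
1.4 mg/min × 60 min/hr = 84 mg/hr
Rate = 84 mg/hr ÷ 1 mg/mL = 84 mL/hr
Time remaining = 135.2 mL ÷ 84 mL/hr = 1.609524 hr

1.6 hours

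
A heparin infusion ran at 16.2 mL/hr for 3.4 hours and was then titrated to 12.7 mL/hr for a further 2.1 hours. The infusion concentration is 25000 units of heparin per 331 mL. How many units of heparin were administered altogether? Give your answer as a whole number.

Concentration = 25000 units ÷ 331 mL = 75.5287 units/mL
Stage 1: 16.2 mL/hr × 3.4 hr = 55.08 mL → 55.08 mL × 75.5287 units/mL = 4160.121 units
Stage 2: 12.7 mL/hr × 2.1 hr = 26.67 mL → 26.67 mL × 75.5287 units/mL = 2014.35 units
Total = 4160.121 + 2014.35 = 6174.471 units

6174 units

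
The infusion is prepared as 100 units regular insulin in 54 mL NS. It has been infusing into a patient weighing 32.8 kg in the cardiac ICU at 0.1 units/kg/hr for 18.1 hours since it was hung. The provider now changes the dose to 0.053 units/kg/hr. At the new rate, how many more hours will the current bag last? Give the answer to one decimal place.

Initial rate:
Dose = 0.1 units/kg/hr × 32.8 kg = 3.28 units/hr
Concentration = 100 units ÷ 54 mL = 1.851852 units/mL
Rate = 3.28 units/hr ÷ 1.851852 units/mL = 1.7712 mL/hr
Volume infused so far = 1.7712 mL/hr × 18.1 hr = 32.05872 mL
Volume remaining = 54 − 32.05872 = 21.94128 mL
New rate:
Dose = 0.053 units/kg/hr × 32.8 kg = 1.7384 units/hr
Rate = 1.7384 units/hr ÷ 1.851852 units/mL = 0.938736 mL/hr
Time remaining = 21.94128 mL ÷ 0.938736 mL/hr = 23.37322 hr

23.4 hours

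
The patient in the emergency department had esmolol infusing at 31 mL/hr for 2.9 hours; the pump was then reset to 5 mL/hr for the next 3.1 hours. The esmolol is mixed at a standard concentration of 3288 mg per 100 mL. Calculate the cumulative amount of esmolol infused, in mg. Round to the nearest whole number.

Concentration = 3288 mg ÷ 100 mL = 32.88 mg/mL
Stage 1: 31 mL/hr × 2.9 hr = 89.9 mL → 89.9 mL × 32.88 mg/mL = 2955.912 mg
Stage 2: 5 mL/hr × 3.1 hr = 15.5 mL → 15.5 mL × 32.88 mg/mL = 509.64 mg
Total = 2955.912 + 509.64 = 3465.552 mg

3466 mg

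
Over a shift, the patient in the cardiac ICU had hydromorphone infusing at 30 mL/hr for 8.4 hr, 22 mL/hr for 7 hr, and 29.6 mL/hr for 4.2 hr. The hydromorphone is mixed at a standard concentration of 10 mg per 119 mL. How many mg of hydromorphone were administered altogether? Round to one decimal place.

Concentration = 10 mg ÷ 119 mL = 0.08403361 mg/mL
Stage 1: 30 mL/hr × 8.4 hr = 252 mL → 252 mL × 0.08403361 mg/mL = 21.17647 mg
Stage 2: 22 mL/hr × 7 hr = 154 mL → 154 mL × 0.08403361 mg/mL = 12.94118 mg
Stage 3: 29.6 mL/hr × 4.2 hr = 124.32 mL → 124.32 mL × 0.08403361 mg/mL = 10.44706 mg
Total = 21.17647 + 12.94118 + 10.44706 = 44.56471 mg

44.6 mg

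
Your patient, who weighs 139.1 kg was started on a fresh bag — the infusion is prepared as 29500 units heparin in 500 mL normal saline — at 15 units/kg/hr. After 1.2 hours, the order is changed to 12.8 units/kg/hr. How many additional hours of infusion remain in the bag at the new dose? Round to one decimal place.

Initial rate:
Dose = 15 units/kg/hr × 139.1 kg = 2086.5 units/hr
Concentration = 29500 units ÷ 500 mL = 59 units/mL
Rate = 2086.5 units/hr ÷ 59 units/mL = 35.36441 mL/hr
Volume infused so far = 35.36441 mL/hr × 1.2 hr = 42.43729 mL
Volume remaining = 500 − 42.43729 = 457.5627 mL
New rate:
Dose = 12.8 units/kg/hr × 139.1 kg = 1780.48 units/hr
Rate = 1780.48 units/hr ÷ 59 units/mL = 30.17763 mL/hr
Time remaining = 457.5627 mL ÷ 30.17763 mL/hr = 15.16232 hr

15.2 hours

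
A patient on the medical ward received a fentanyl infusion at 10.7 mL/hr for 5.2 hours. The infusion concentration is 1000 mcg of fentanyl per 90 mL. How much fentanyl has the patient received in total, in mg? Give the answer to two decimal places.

Concentration = 1000 mcg ÷ 90 mL = 11.11111 mcg/mL
Drug rate = 10.7 mL/hr × 11.11111 mcg/mL = 118.8889 mcg/hr
Total = 118.8889 mcg/hr × 5.2 hr = 618.2222 mcg = 0.6182222 mg

0.62 mg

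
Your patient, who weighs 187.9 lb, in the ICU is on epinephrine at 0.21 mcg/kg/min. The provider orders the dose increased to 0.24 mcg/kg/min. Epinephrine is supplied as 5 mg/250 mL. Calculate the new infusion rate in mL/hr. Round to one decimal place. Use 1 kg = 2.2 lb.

Weight = 187.9 lb ÷ 2.2 lb/kg = 85.40909 kg
Dose = 0.24 mcg/kg/min × 85.40909 kg = 20.49818 mcg/min
20.49818 mcg/min × 60 min/hr = 1229.891 mcg/hr
Concentration = 5 mg ÷ 250 mL = 0.02 mg/mL = 20 mcg/mL
Rate = 1229.891 mcg/hr ÷ 20 mcg/mL = 61.49455 mL/hr

61.5 mL/hr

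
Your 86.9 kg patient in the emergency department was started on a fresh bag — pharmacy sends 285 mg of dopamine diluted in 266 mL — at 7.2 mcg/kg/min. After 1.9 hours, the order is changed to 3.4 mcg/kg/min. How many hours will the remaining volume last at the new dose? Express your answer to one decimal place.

Initial rate:
Dose = 7.2 mcg/kg/min × 86.9 kg = 625.68 mcg/min
625.68 mcg/min × 60 min/hr = 37540.8 mcg/hr
Concentration = 285 mg ÷ 266 mL = 1.071429 mg/mL = 1071.429 mcg/mL
Rate = 37540.8 mcg/hr ÷ 1071.429 mcg/mL = 35.03808 mL/hr
Volume infused so far = 35.03808 mL/hr × 1.9 hr = 66.57235 mL
Volume remaining = 266 − 66.57235 = 199.4276 mL
New rate:
Dose = 3.4 mcg/kg/min × 86.9 kg = 295.46 mcg/min
295.46 mcg/min × 60 min/hr = 17727.6 mcg/hr
Rate = 17727.6 mcg/hr ÷ 1071.429 mcg/mL = 16.54576 mL/hr
Time remaining = 199.4276 mL ÷ 16.54576 mL/hr = 12.0531 hr

12.1 hours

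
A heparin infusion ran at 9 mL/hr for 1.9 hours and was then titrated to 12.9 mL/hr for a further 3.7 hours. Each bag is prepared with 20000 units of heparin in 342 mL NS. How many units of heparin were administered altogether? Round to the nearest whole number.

Concentration = 20000 units ÷ 342 mL = 58.47953 units/mL
Stage 1: 9 mL/hr × 1.9 hr = 17.1 mL → 17.1 mL × 58.47953 units/mL = 1000 units
Stage 2: 12.9 mL/hr × 3.7 hr = 47.73 mL → 47.73 mL × 58.47953 units/mL = 2791.228 units
Total = 1000 + 2791.228 = 3791.228 units

3791 units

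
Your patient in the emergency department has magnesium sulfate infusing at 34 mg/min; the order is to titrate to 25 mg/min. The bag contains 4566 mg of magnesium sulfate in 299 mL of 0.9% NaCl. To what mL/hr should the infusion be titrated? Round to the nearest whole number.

25 mg/min × 60 min/hr = 1500 mg/hr
Concentration = 4566 mg ÷ 299 mL = 15.2709 mg/mL
Rate = 1500 mg/hr ÷ 15.2709 mg/mL = 98.22602 mL/hr

98 mL/hr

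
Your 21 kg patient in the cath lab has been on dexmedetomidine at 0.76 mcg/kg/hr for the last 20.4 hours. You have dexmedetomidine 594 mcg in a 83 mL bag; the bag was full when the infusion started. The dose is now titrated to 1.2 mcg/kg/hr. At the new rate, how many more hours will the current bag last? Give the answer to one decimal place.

10.7 hours

Initial rate:
Dose = 0.76 mcg/kg/hr × 21 kg = 15.96 mcg/hr
Concentration = 594 mcg ÷ 83 mL = 7.156627 mcg/mL
Rate = 15.96 mcg/hr ÷ 7.156627 mcg/mL = 2.230101 mL/hr
Volume infused so far = 2.230101 mL/hr × 20.4 hr = 45.49406 mL
Volume remaining = 83 − 45.49406 = 37.50594 mL
New rate:
Dose = 1.2 mcg/kg/hr × 21 kg = 25.2 mcg/hr
Rate = 25.2 mcg/hr ÷ 7.156627 mcg/mL = 3.521212 mL/hr
Time remaining = 37.50594 mL ÷ 3.521212 mL/hr = 10.65143 hr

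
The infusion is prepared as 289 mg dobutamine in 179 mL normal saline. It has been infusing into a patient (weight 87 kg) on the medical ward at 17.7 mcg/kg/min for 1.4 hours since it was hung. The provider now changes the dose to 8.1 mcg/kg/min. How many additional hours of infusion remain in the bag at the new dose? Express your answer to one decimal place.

3.8 hours

Initial rate:
Dose = 17.7 mcg/kg/min × 87 kg = 1539.9 mcg/min
1539.9 mcg/min × 60 min/hr = 92394 mcg/hr
Concentration = 289 mg ÷ 179 mL = 1.614525 mg/mL = 1614.525 mcg/mL
Rate = 92394 mcg/hr ÷ 1614.525 mcg/mL = 57.22673 mL/hr
Volume infused so far = 57.22673 mL/hr × 1.4 hr = 80.11743 mL
Volume remaining = 179 − 80.11743 = 98.88257 mL
New rate:
Dose = 8.1 mcg/kg/min × 87 kg = 704.7 mcg/min
704.7 mcg/min × 60 min/hr = 42282 mcg/hr
Rate = 42282 mcg/hr ÷ 1614.525 mcg/mL = 26.18851 mL/hr
Time remaining = 98.88257 mL ÷ 26.18851 mL/hr = 3.775801 hr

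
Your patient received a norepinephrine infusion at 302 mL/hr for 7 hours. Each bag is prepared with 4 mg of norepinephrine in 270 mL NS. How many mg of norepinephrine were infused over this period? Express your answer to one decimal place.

31.3 mg

Concentration = 4 mg ÷ 270 mL = 0.01481481 mg/mL = 14.81481 mcg/mL
Drug rate = 302 mL/hr × 14.81481 mcg/mL = 4474.074 mcg/hr
Total = 4474.074 mcg/hr × 7 hr = 31318.52 mcg = 31.31852 mg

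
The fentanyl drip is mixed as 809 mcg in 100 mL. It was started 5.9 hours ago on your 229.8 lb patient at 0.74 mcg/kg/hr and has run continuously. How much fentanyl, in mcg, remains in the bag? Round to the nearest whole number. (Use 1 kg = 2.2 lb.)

353 mcg

Weight = 229.8 lb ÷ 2.2 lb/kg = 104.4545 kg
Dose = 0.74 mcg/kg/hr × 104.4545 kg = 77.29636 mcg/hr
Concentration = 809 mcg ÷ 100 mL = 8.09 mcg/mL
Rate = 77.29636 mcg/hr ÷ 8.09 mcg/mL = 9.554557 mL/hr
Volume infused = 9.554557 mL/hr × 5.9 hr = 56.37188 mL
Volume remaining = 100 − 56.37188 = 43.62812 mL
Drug remaining = 43.62812 mL × 8.09 mcg/mL = 352.9515 mcg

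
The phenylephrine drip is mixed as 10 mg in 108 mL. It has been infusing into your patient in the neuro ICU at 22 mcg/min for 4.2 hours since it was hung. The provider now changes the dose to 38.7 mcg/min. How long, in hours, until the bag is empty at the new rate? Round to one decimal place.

Initial rate:
22 mcg/min × 60 min/hr = 1320 mcg/hr
Concentration = 10 mg ÷ 108 mL = 0.09259259 mg/mL = 92.59259 mcg/mL
Rate = 1320 mcg/hr ÷ 92.59259 mcg/mL = 14.256 mL/hr
Volume infused so far = 14.256 mL/hr × 4.2 hr = 59.8752 mL
Volume remaining = 108 − 59.8752 = 48.1248 mL
New rate:
38.7 mcg/min × 60 min/hr = 2322 mcg/hr
Rate = 2322 mcg/hr ÷ 92.59259 mcg/mL = 25.0776 mL/hr
Time remaining = 48.1248 mL ÷ 25.0776 mL/hr = 1.919035 hr

1.9 hours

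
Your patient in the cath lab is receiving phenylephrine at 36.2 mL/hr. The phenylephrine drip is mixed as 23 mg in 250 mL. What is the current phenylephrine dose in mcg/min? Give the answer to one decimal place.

Concentration = 23 mg ÷ 250 mL = 0.092 mg/mL = 92 mcg/mL
Drug rate = 36.2 mL/hr × 92 mcg/mL = 3330.4 mcg/hr
3330.4 mcg/hr ÷ 60 min/hr = 55.50667 mcg/min

55.5 mcg/min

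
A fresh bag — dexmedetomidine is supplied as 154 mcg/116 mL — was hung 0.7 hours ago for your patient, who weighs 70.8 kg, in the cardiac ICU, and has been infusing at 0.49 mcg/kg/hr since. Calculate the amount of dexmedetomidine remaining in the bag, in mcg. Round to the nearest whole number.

Dose = 0.49 mcg/kg/hr × 70.8 kg = 34.692 mcg/hr
Concentration = 154 mcg ÷ 116 mL = 1.327586 mcg/mL
Rate = 34.692 mcg/hr ÷ 1.327586 mcg/mL = 26.13164 mL/hr
Volume infused = 26.13164 mL/hr × 0.7 hr = 18.29215 mL
Volume remaining = 116 − 18.29215 = 97.70785 mL
Drug remaining = 97.70785 mL × 1.327586 mcg/mL = 129.7156 mcg

130 mcg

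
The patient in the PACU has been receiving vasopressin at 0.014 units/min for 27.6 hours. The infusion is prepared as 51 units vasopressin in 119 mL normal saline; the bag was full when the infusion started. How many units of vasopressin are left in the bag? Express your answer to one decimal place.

0.014 units/min × 60 min/hr = 0.84 units/hr
Concentration = 51 units ÷ 119 mL = 0.4285714 units/mL
Rate = 0.84 units/hr ÷ 0.4285714 units/mL = 1.96 mL/hr
Volume infused = 1.96 mL/hr × 27.6 hr = 54.096 mL
Volume remaining = 119 − 54.096 = 64.904 mL
Drug remaining = 64.904 mL × 0.4285714 units/mL = 27.816 units

27.8 units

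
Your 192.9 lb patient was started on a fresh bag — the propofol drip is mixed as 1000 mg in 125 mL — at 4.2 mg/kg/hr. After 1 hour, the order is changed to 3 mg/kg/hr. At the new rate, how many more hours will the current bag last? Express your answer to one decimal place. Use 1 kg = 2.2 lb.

Initial rate:
Weight = 192.9 lb ÷ 2.2 lb/kg = 87.68182 kg
Dose = 4.2 mg/kg/hr × 87.68182 kg = 368.2636 mg/hr
Concentration = 1000 mg ÷ 125 mL = 8 mg/mL
Rate = 368.2636 mg/hr ÷ 8 mg/mL = 46.03295 mL/hr
Volume infused so far = 46.03295 mL/hr × 1 hr = 46.03295 mL
Volume remaining = 125 − 46.03295 = 78.96705 mL
New rate:
Dose = 3 mg/kg/hr × 87.68182 kg = 263.0455 mg/hr
Rate = 263.0455 mg/hr ÷ 8 mg/mL = 32.88068 mL/hr
Time remaining = 78.96705 mL ÷ 32.88068 mL/hr = 2.401624 hr

2.4 hours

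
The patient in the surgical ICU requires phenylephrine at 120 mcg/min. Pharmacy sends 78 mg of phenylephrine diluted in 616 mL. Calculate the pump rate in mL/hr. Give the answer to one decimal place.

120 mcg/min × 60 min/hr = 7200 mcg/hr
Concentration = 78 mg ÷ 616 mL = 0.1266234 mg/mL = 126.6234 mcg/mL
Rate = 7200 mcg/hr ÷ 126.6234 mcg/mL = 56.86154 mL/hr

56.9 mL/hr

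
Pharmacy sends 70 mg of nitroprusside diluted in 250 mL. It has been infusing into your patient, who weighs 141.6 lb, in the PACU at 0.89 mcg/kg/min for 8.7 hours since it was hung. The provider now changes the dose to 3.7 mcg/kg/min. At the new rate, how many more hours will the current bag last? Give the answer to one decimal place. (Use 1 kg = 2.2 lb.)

2.8 hours

Initial rate:
Weight = 141.6 lb ÷ 2.2 lb/kg = 64.36364 kg
Dose = 0.89 mcg/kg/min × 64.36364 kg = 57.28364 mcg/min
57.28364 mcg/min × 60 min/hr = 3437.018 mcg/hr
Concentration = 70 mg ÷ 250 mL = 0.28 mg/mL = 280 mcg/mL
Rate = 3437.018 mcg/hr ÷ 280 mcg/mL = 12.27506 mL/hr
Volume infused so far = 12.27506 mL/hr × 8.7 hr = 106.7931 mL
Volume remaining = 250 − 106.7931 = 143.2069 mL
New rate:
Dose = 3.7 mcg/kg/min × 64.36364 kg = 238.1455 mcg/min
238.1455 mcg/min × 60 min/hr = 14288.73 mcg/hr
Rate = 14288.73 mcg/hr ÷ 280 mcg/mL = 51.03117 mL/hr
Time remaining = 143.2069 mL ÷ 51.03117 mL/hr = 2.806264 hr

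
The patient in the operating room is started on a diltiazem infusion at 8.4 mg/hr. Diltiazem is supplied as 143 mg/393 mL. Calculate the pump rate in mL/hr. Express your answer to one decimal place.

23.1 mL/hr

Concentration = 143 mg ÷ 393 mL = 0.3638677 mg/mL
Rate = 8.4 mg/hr ÷ 0.3638677 mg/mL = 23.08531 mL/hr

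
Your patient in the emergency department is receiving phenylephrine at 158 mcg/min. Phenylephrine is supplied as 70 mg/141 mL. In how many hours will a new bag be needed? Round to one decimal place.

7.4 hours

158 mcg/min × 60 min/hr = 9480 mcg/hr
Concentration = 70 mg ÷ 141 mL = 0.4964539 mg/mL = 496.4539 mcg/mL
Rate = 9480 mcg/hr ÷ 496.4539 mcg/mL = 19.09543 mL/hr
Duration = 141 mL ÷ 19.09543 mL/hr = 7.383966 hr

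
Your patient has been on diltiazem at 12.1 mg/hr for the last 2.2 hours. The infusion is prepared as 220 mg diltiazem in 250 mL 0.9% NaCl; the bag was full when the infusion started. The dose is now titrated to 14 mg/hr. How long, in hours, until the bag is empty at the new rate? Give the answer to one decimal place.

Initial rate:
Concentration = 220 mg ÷ 250 mL = 0.88 mg/mL
Rate = 12.1 mg/hr ÷ 0.88 mg/mL = 13.75 mL/hr
Volume infused so far = 13.75 mL/hr × 2.2 hr = 30.25 mL
Volume remaining = 250 − 30.25 = 219.75 mL
New rate:
Rate = 14 mg/hr ÷ 0.88 mg/mL = 15.90909 mL/hr
Time remaining = 219.75 mL ÷ 15.90909 mL/hr = 13.81286 hr

13.8 hours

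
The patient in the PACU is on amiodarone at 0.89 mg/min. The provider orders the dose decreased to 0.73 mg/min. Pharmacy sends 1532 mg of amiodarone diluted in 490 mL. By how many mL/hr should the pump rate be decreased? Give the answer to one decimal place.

At the current dose:
0.89 mg/min × 60 min/hr = 53.4 mg/hr
Concentration = 1532 mg ÷ 490 mL = 3.126531 mg/mL
Rate = 53.4 mg/hr ÷ 3.126531 mg/mL = 17.07963 mL/hr
At the new dose:
0.73 mg/min × 60 min/hr = 43.8 mg/hr
Rate = 43.8 mg/hr ÷ 3.126531 mg/mL = 14.00914 mL/hr
Change = 14.00914 − 17.07963 = -3.070496 mL/hr → 3.070496 mL/hr decrease

3.1 mL/hr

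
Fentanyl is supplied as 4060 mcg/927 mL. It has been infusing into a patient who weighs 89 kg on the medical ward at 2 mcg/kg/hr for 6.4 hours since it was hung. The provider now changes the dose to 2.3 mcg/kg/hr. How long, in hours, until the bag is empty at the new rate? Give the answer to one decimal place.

Initial rate:
Dose = 2 mcg/kg/hr × 89 kg = 178 mcg/hr
Concentration = 4060 mcg ÷ 927 mL = 4.37972 mcg/mL
Rate = 178 mcg/hr ÷ 4.37972 mcg/mL = 40.64187 mL/hr
Volume infused so far = 40.64187 mL/hr × 6.4 hr = 260.108 mL
Volume remaining = 927 − 260.108 = 666.892 mL
New rate:
Dose = 2.3 mcg/kg/hr × 89 kg = 204.7 mcg/hr
Rate = 204.7 mcg/hr ÷ 4.37972 mcg/mL = 46.73815 mL/hr
Time remaining = 666.892 mL ÷ 46.73815 mL/hr = 14.26869 hr

14.3 hours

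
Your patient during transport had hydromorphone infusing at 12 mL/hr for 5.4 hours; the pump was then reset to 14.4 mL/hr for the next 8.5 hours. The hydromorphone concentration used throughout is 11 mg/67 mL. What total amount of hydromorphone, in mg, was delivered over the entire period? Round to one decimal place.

Concentration = 11 mg ÷ 67 mL = 0.1641791 mg/mL
Stage 1: 12 mL/hr × 5.4 hr = 64.8 mL → 64.8 mL × 0.1641791 mg/mL = 10.63881 mg
Stage 2: 14.4 mL/hr × 8.5 hr = 122.4 mL → 122.4 mL × 0.1641791 mg/mL = 20.09552 mg
Total = 10.63881 + 20.09552 = 30.73433 mg

30.7 mg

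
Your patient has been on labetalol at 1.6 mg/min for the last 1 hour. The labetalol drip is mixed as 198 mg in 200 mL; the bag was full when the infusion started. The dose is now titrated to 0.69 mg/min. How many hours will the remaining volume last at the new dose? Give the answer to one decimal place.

Initial rate:
1.6 mg/min × 60 min/hr = 96 mg/hr
Concentration = 198 mg ÷ 200 mL = 0.99 mg/mL
Rate = 96 mg/hr ÷ 0.99 mg/mL = 96.9697 mL/hr
Volume infused so far = 96.9697 mL/hr × 1 hr = 96.9697 mL
Volume remaining = 200 − 96.9697 = 103.0303 mL
New rate:
0.69 mg/min × 60 min/hr = 41.4 mg/hr
Rate = 41.4 mg/hr ÷ 0.99 mg/mL = 41.81818 mL/hr
Time remaining = 103.0303 mL ÷ 41.81818 mL/hr = 2.463768 hr

2.5 hours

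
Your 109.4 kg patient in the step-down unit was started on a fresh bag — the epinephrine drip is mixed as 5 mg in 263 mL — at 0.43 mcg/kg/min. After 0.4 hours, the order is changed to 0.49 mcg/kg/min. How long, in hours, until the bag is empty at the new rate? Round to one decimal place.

Initial rate:
Dose = 0.43 mcg/kg/min × 109.4 kg = 47.042 mcg/min
47.042 mcg/min × 60 min/hr = 2822.52 mcg/hr
Concentration = 5 mg ÷ 263 mL = 0.01901141 mg/mL = 19.01141 mcg/mL
Rate = 2822.52 mcg/hr ÷ 19.01141 mcg/mL = 148.4646 mL/hr
Volume infused so far = 148.4646 mL/hr × 0.4 hr = 59.38582 mL
Volume remaining = 263 − 59.38582 = 203.6142 mL
New rate:
Dose = 0.49 mcg/kg/min × 109.4 kg = 53.606 mcg/min
53.606 mcg/min × 60 min/hr = 3216.36 mcg/hr
Rate = 3216.36 mcg/hr ÷ 19.01141 mcg/mL = 169.1805 mL/hr
Time remaining = 203.6142 mL ÷ 169.1805 mL/hr = 1.203532 hr

1.2 hours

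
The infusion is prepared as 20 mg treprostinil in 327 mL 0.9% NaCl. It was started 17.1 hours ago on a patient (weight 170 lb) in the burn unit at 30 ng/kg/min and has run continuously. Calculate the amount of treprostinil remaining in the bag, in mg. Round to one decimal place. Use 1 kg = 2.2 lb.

Weight = 170 lb ÷ 2.2 lb/kg = 77.27273 kg
Dose = 30 ng/kg/min × 77.27273 kg = 2318.182 ng/min
2318.182 ng/min × 60 min/hr = 139090.9 ng/hr
Concentration = 20 mg ÷ 327 mL = 0.06116208 mg/mL = 61162.08 ng/mL
Rate = 139090.9 ng/hr ÷ 61162.08 ng/mL = 2.274136 mL/hr
Volume infused = 2.274136 mL/hr × 17.1 hr = 38.88773 mL
Volume remaining = 327 − 38.88773 = 288.1123 mL
Drug remaining = 288.1123 mL × 61162.08 ng/mL = 17621545 ng = 17.62155 mg

17.6 mg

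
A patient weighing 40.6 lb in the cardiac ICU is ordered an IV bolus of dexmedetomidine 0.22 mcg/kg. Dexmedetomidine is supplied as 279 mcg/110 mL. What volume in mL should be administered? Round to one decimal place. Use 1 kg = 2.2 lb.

1.6 mL

Weight = 40.6 lb ÷ 2.2 lb/kg = 18.45455 kg
Dose = 0.22 mcg/kg × 18.45455 kg = 4.06 mcg
Concentration = 279 mcg ÷ 110 mL = 2.536364 mcg/mL
Volume = 4.06 mcg ÷ 2.536364 mcg/mL = 1.600717 mL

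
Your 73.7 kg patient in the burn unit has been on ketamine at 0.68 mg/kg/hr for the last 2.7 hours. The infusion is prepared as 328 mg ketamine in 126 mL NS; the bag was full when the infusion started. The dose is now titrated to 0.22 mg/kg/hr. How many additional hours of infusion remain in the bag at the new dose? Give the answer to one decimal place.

11.9 hours

Initial rate:
Dose = 0.68 mg/kg/hr × 73.7 kg = 50.116 mg/hr
Concentration = 328 mg ÷ 126 mL = 2.603175 mg/mL
Rate = 50.116 mg/hr ÷ 2.603175 mg/mL = 19.25188 mL/hr
Volume infused so far = 19.25188 mL/hr × 2.7 hr = 51.98007 mL
Volume remaining = 126 − 51.98007 = 74.01993 mL
New rate:
Dose = 0.22 mg/kg/hr × 73.7 kg = 16.214 mg/hr
Rate = 16.214 mg/hr ÷ 2.603175 mg/mL = 6.228549 mL/hr
Time remaining = 74.01993 mL ÷ 6.228549 mL/hr = 11.88398 hr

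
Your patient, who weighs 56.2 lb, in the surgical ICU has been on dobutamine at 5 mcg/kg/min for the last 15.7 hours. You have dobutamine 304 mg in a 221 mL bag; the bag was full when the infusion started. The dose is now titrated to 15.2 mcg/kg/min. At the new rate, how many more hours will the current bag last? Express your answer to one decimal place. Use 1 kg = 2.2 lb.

Initial rate:
Weight = 56.2 lb ÷ 2.2 lb/kg = 25.54545 kg
Dose = 5 mcg/kg/min × 25.54545 kg = 127.7273 mcg/min
127.7273 mcg/min × 60 min/hr = 7663.636 mcg/hr
Concentration = 304 mg ÷ 221 mL = 1.375566 mg/mL = 1375.566 mcg/mL
Rate = 7663.636 mcg/hr ÷ 1375.566 mcg/mL = 5.571262 mL/hr
Volume infused so far = 5.571262 mL/hr × 15.7 hr = 87.46881 mL
Volume remaining = 221 − 87.46881 = 133.5312 mL
New rate:
Dose = 15.2 mcg/kg/min × 25.54545 kg = 388.2909 mcg/min
388.2909 mcg/min × 60 min/hr = 23297.45 mcg/hr
Rate = 23297.45 mcg/hr ÷ 1375.566 mcg/mL = 16.93664 mL/hr
Time remaining = 133.5312 mL ÷ 16.93664 mL/hr = 7.884162 hr

7.9 hours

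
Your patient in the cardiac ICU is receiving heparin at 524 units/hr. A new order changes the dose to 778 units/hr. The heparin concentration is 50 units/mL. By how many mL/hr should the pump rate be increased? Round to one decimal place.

At the current dose:
Rate = 524 units/hr ÷ 50 units/mL = 10.48 mL/hr
At the new dose:
Rate = 778 units/hr ÷ 50 units/mL = 15.56 mL/hr
Change = 15.56 − 10.48 = 5.08 mL/hr → 5.08 mL/hr increase

5.1 mL/hr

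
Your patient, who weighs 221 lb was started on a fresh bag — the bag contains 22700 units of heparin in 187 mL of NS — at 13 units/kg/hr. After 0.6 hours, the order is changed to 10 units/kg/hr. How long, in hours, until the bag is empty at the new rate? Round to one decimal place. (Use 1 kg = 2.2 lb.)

Initial rate:
Weight = 221 lb ÷ 2.2 lb/kg = 100.4545 kg
Dose = 13 units/kg/hr × 100.4545 kg = 1305.909 units/hr
Concentration = 22700 units ÷ 187 mL = 121.3904 units/mL
Rate = 1305.909 units/hr ÷ 121.3904 units/mL = 10.75793 mL/hr
Volume infused so far = 10.75793 mL/hr × 0.6 hr = 6.454758 mL
Volume remaining = 187 − 6.454758 = 180.5452 mL
New rate:
Dose = 10 units/kg/hr × 100.4545 kg = 1004.545 units/hr
Rate = 1004.545 units/hr ÷ 121.3904 units/mL = 8.27533 mL/hr
Time remaining = 180.5452 mL ÷ 8.27533 mL/hr = 21.81729 hr

21.8 hours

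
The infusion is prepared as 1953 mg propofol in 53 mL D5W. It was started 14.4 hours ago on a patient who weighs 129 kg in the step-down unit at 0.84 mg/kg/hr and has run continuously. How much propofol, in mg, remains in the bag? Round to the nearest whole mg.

393 mg

Dose = 0.84 mg/kg/hr × 129 kg = 108.36 mg/hr
Concentration = 1953 mg ÷ 53 mL = 36.84906 mg/mL
Rate = 108.36 mg/hr ÷ 36.84906 mg/mL = 2.940645 mL/hr
Volume infused = 2.940645 mL/hr × 14.4 hr = 42.34529 mL
Volume remaining = 53 − 42.34529 = 10.65471 mL
Drug remaining = 10.65471 mL × 36.84906 mg/mL = 392.616 mg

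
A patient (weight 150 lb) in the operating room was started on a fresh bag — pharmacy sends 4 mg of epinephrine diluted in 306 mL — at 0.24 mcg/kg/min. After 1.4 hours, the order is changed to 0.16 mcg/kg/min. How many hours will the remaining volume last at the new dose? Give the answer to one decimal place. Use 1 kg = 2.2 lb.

Initial rate:
Weight = 150 lb ÷ 2.2 lb/kg = 68.18182 kg
Dose = 0.24 mcg/kg/min × 68.18182 kg = 16.36364 mcg/min
16.36364 mcg/min × 60 min/hr = 981.8182 mcg/hr
Concentration = 4 mg ÷ 306 mL = 0.0130719 mg/mL = 13.0719 mcg/mL
Rate = 981.8182 mcg/hr ÷ 13.0719 mcg/mL = 75.10909 mL/hr
Volume infused so far = 75.10909 mL/hr × 1.4 hr = 105.1527 mL
Volume remaining = 306 − 105.1527 = 200.8473 mL
New rate:
Dose = 0.16 mcg/kg/min × 68.18182 kg = 10.90909 mcg/min
10.90909 mcg/min × 60 min/hr = 654.5455 mcg/hr
Rate = 654.5455 mcg/hr ÷ 13.0719 mcg/mL = 50.07273 mL/hr
Time remaining = 200.8473 mL ÷ 50.07273 mL/hr = 4.011111 hr

4.0 hours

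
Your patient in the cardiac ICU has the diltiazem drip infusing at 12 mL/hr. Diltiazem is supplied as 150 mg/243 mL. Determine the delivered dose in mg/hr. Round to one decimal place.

7.4 mg/hr

Concentration = 150 mg ÷ 243 mL = 0.617284 mg/mL
Drug rate = 12 mL/hr × 0.617284 mg/mL = 7.407407 mg/hr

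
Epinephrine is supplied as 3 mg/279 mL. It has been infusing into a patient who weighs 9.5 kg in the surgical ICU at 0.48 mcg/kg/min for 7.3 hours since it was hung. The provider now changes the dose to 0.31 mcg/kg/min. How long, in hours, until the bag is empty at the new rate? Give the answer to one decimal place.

5.7 hours

Initial rate:
Dose = 0.48 mcg/kg/min × 9.5 kg = 4.56 mcg/min
4.56 mcg/min × 60 min/hr = 273.6 mcg/hr
Concentration = 3 mg ÷ 279 mL = 0.01075269 mg/mL = 10.75269 mcg/mL
Rate = 273.6 mcg/hr ÷ 10.75269 mcg/mL = 25.4448 mL/hr
Volume infused so far = 25.4448 mL/hr × 7.3 hr = 185.747 mL
Volume remaining = 279 − 185.747 = 93.25296 mL
New rate:
Dose = 0.31 mcg/kg/min × 9.5 kg = 2.945 mcg/min
2.945 mcg/min × 60 min/hr = 176.7 mcg/hr
Rate = 176.7 mcg/hr ÷ 10.75269 mcg/mL = 16.4331 mL/hr
Time remaining = 93.25296 mL ÷ 16.4331 mL/hr = 5.674703 hr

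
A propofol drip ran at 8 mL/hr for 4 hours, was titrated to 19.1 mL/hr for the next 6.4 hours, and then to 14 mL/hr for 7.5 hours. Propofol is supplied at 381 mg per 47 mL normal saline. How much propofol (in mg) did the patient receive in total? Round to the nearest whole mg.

2101 mg

Concentration = 381 mg ÷ 47 mL = 8.106383 mg/mL
Stage 1: 8 mL/hr × 4 hr = 32 mL → 32 mL × 8.106383 mg/mL = 259.4043 mg
Stage 2: 19.1 mL/hr × 6.4 hr = 122.24 mL → 122.24 mL × 8.106383 mg/mL = 990.9243 mg
Stage 3: 14 mL/hr × 7.5 hr = 105 mL → 105 mL × 8.106383 mg/mL = 851.1702 mg
Total = 259.4043 + 990.9243 + 851.1702 = 2101.499 mg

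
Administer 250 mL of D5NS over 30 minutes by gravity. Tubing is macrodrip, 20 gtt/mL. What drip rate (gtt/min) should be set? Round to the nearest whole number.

167 gtt/min

250 mL ÷ (30 min) = 8.333333 mL/min
8.333333 mL/min × 20 gtt/mL = 166.6667 gtt/min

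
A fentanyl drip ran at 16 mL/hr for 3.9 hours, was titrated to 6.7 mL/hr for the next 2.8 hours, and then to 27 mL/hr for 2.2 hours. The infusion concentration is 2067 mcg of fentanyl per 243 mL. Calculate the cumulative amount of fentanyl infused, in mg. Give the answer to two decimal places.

1.20 mg

Concentration = 2067 mcg ÷ 243 mL = 8.506173 mcg/mL
Stage 1: 16 mL/hr × 3.9 hr = 62.4 mL → 62.4 mL × 8.506173 mcg/mL = 530.7852 mcg
Stage 2: 6.7 mL/hr × 2.8 hr = 18.76 mL → 18.76 mL × 8.506173 mcg/mL = 159.5758 mcg
Stage 3: 27 mL/hr × 2.2 hr = 59.4 mL → 59.4 mL × 8.506173 mcg/mL = 505.2667 mcg
Total = 530.7852 + 159.5758 + 505.2667 = 1195.628 mcg = 1.195628 mg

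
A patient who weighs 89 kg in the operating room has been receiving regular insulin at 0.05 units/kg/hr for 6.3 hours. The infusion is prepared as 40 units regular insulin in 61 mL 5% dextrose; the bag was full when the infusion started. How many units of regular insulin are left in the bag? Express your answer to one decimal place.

Dose = 0.05 units/kg/hr × 89 kg = 4.45 units/hr
Concentration = 40 units ÷ 61 mL = 0.6557377 units/mL
Rate = 4.45 units/hr ÷ 0.6557377 units/mL = 6.78625 mL/hr
Volume infused = 6.78625 mL/hr × 6.3 hr = 42.75338 mL
Volume remaining = 61 − 42.75338 = 18.24662 mL
Drug remaining = 18.24662 mL × 0.6557377 units/mL = 11.965 units

12.0 units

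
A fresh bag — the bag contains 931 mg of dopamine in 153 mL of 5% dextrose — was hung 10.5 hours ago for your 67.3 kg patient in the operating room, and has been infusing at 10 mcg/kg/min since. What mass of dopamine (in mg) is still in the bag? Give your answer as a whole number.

Dose = 10 mcg/kg/min × 67.3 kg = 673 mcg/min
673 mcg/min × 60 min/hr = 40380 mcg/hr
Concentration = 931 mg ÷ 153 mL = 6.084967 mg/mL = 6084.967 mcg/mL
Rate = 40380 mcg/hr ÷ 6084.967 mcg/mL = 6.636026 mL/hr
Volume infused = 6.636026 mL/hr × 10.5 hr = 69.67827 mL
Volume remaining = 153 − 69.67827 = 83.32173 mL
Drug remaining = 83.32173 mL × 6084.967 mcg/mL = 507010 mcg = 507.01 mg

507 mg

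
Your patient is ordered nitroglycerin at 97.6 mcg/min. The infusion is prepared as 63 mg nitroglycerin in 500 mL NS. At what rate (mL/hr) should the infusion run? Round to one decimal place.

97.6 mcg/min × 60 min/hr = 5856 mcg/hr
Concentration = 63 mg ÷ 500 mL = 0.126 mg/mL = 126 mcg/mL
Rate = 5856 mcg/hr ÷ 126 mcg/mL = 46.47619 mL/hr

46.5 mL/hr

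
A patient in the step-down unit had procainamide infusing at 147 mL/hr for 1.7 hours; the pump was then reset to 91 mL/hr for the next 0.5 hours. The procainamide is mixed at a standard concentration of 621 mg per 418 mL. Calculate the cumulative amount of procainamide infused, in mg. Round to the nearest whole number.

439 mg

Concentration = 621 mg ÷ 418 mL = 1.485646 mg/mL
Stage 1: 147 mL/hr × 1.7 hr = 249.9 mL → 249.9 mL × 1.485646 mg/mL = 371.2629 mg
Stage 2: 91 mL/hr × 0.5 hr = 45.5 mL → 45.5 mL × 1.485646 mg/mL = 67.59689 mg
Total = 371.2629 + 67.59689 = 438.8598 mg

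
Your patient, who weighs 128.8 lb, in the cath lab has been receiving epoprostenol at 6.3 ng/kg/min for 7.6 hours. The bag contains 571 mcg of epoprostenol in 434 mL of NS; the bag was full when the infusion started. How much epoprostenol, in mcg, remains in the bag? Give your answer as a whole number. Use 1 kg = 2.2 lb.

403 mcg

Weight = 128.8 lb ÷ 2.2 lb/kg = 58.54545 kg
Dose = 6.3 ng/kg/min × 58.54545 kg = 368.8364 ng/min
368.8364 ng/min × 60 min/hr = 22130.18 ng/hr
Concentration = 571 mcg ÷ 434 mL = 1.315668 mcg/mL = 1315.668 ng/mL
Rate = 22130.18 ng/hr ÷ 1315.668 ng/mL = 16.82049 mL/hr
Volume infused = 16.82049 mL/hr × 7.6 hr = 127.8357 mL
Volume remaining = 434 − 127.8357 = 306.1643 mL
Drug remaining = 306.1643 mL × 1315.668 ng/mL = 402810.6 ng = 402.8106 mcg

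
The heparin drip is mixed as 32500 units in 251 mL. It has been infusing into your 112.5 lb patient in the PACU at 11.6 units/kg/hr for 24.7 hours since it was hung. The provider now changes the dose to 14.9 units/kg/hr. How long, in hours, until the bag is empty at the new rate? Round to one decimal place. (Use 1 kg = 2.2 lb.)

Initial rate:
Weight = 112.5 lb ÷ 2.2 lb/kg = 51.13636 kg
Dose = 11.6 units/kg/hr × 51.13636 kg = 593.1818 units/hr
Concentration = 32500 units ÷ 251 mL = 129.4821 units/mL
Rate = 593.1818 units/hr ÷ 129.4821 units/mL = 4.581189 mL/hr
Volume infused so far = 4.581189 mL/hr × 24.7 hr = 113.1554 mL
Volume remaining = 251 − 113.1554 = 137.8446 mL
New rate:
Dose = 14.9 units/kg/hr × 51.13636 kg = 761.9318 units/hr
Rate = 761.9318 units/hr ÷ 129.4821 units/mL = 5.884458 mL/hr
Time remaining = 137.8446 mL ÷ 5.884458 mL/hr = 23.42521 hr

23.4 hours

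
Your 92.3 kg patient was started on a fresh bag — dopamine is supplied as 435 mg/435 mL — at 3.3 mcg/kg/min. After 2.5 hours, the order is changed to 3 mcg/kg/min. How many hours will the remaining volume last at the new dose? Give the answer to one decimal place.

23.4 hours

Initial rate:
Dose = 3.3 mcg/kg/min × 92.3 kg = 304.59 mcg/min
304.59 mcg/min × 60 min/hr = 18275.4 mcg/hr
Concentration = 435 mg ÷ 435 mL = 1 mg/mL = 1000 mcg/mL
Rate = 18275.4 mcg/hr ÷ 1000 mcg/mL = 18.2754 mL/hr
Volume infused so far = 18.2754 mL/hr × 2.5 hr = 45.6885 mL
Volume remaining = 435 − 45.6885 = 389.3115 mL
New rate:
Dose = 3 mcg/kg/min × 92.3 kg = 276.9 mcg/min
276.9 mcg/min × 60 min/hr = 16614 mcg/hr
Rate = 16614 mcg/hr ÷ 1000 mcg/mL = 16.614 mL/hr
Time remaining = 389.3115 mL ÷ 16.614 mL/hr = 23.43274 hr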